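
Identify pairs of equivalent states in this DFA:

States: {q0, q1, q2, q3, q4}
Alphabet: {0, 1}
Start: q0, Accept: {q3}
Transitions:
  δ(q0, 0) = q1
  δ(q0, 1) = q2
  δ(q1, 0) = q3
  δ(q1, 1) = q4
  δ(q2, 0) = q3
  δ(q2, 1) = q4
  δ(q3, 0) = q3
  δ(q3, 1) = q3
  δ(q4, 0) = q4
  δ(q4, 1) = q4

Using the table-filling algorithm:
Round 0 – mark pairs where exactly one state is accepting: (q0,q3), (q1,q3), (q2,q3), (q3,q4)
Round 1 – newly marked: (q0,q1) [on 0: q1 vs q3, already marked]; (q0,q2) [on 0: q1 vs q3, already marked]; (q1,q4) [on 0: q3 vs q4, already marked]; (q2,q4) [on 0: q3 vs q4, already marked]
Round 2 – newly marked: (q0,q4) [on 0: q1 vs q4, already marked]
No further pairs can be marked.
(q1, q2) unmarked: δ(q1,0)=q3, δ(q2,0)=q3; δ(q1,1)=q4, δ(q2,1)=q4 → equivalent
Equivalent pairs: (q1, q2)

Final answer: Equivalent pairs: (q1, q2)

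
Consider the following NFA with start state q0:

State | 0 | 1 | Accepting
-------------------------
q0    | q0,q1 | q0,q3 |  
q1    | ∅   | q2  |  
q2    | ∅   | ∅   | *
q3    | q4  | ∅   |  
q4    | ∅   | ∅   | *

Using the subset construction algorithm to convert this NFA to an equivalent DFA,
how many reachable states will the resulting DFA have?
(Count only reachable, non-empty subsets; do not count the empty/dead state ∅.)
Start subset: {q0}
{q0}: on 0 → {q0, q1}, on 1 → {q0, q3}
{q0, q1}: on 0 → {q0, q1}, on 1 → {q0, q2, q3}
{q0, q3}: on 0 → {q0, q1, q4}, on 1 → {q0, q3}
{q0, q2, q3}: on 0 → {q0, q1, q4}, on 1 → {q0, q3}
{q0, q1, q4}: on 0 → {q0, q1}, on 1 → {q0, q2, q3}
Reachable non-empty subsets: {q0}, {q0, q1}, {q0, q3}, {q0, q2, q3}, {q0, q1, q4} — 5 in total.

Final answer: 5 states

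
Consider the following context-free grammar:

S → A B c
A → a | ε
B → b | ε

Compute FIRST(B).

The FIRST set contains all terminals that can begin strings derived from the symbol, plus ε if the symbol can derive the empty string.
B → b contributes b; B → ε makes B nullable, contributing ε. FIRST(B) = {b, ε}.

Final answer: {b, ε}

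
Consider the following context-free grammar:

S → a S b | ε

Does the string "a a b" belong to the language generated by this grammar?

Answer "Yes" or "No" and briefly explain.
Every derivation applies S → a S b some number n of times and then S → ε, producing a^n b^n with equally many a's and b's. The string a a b has two a's but only one b, so it cannot be derived.

Final answer: No - no valid derivation exists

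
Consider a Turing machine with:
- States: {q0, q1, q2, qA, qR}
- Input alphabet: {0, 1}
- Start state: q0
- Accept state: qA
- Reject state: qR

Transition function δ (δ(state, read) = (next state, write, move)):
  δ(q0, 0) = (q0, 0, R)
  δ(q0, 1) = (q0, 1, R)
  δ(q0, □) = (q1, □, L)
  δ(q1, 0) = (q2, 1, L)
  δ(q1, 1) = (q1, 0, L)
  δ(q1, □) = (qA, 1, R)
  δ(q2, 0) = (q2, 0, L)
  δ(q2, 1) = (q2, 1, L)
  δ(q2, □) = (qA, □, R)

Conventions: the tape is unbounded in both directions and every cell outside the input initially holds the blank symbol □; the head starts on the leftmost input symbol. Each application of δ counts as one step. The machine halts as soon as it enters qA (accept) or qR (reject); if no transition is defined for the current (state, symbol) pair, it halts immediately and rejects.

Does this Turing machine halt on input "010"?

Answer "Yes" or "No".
Step 0: [q0]010 (head at position 0)
Step 1: δ(q0, 0) = (q0, 0, R)  ⊢  0[q0]10 (head at position 1)
Step 2: δ(q0, 1) = (q0, 1, R)  ⊢  01[q0]0 (head at position 2)
Step 3: δ(q0, 0) = (q0, 0, R)  ⊢  010[q0]□ (head at position 3)
Step 4: δ(q0, □) = (q1, □, L)  ⊢  01[q1]0□ (head at position 2)
Step 5: δ(q1, 0) = (q2, 1, L)  ⊢  0[q2]11□ (head at position 1)
Step 6: δ(q2, 1) = (q2, 1, L)  ⊢  [q2]011□ (head at position 0)
Step 7: δ(q2, 0) = (q2, 0, L)  ⊢  [q2]□011□ (head at position -1)
Step 8: δ(q2, □) = (qA, □, R)  ⊢  □[qA]011□ (head at position 0)
The machine is in qA, so it halts and accepts.
It halts after 8 steps.

Final answer: Yes - halts after 8 steps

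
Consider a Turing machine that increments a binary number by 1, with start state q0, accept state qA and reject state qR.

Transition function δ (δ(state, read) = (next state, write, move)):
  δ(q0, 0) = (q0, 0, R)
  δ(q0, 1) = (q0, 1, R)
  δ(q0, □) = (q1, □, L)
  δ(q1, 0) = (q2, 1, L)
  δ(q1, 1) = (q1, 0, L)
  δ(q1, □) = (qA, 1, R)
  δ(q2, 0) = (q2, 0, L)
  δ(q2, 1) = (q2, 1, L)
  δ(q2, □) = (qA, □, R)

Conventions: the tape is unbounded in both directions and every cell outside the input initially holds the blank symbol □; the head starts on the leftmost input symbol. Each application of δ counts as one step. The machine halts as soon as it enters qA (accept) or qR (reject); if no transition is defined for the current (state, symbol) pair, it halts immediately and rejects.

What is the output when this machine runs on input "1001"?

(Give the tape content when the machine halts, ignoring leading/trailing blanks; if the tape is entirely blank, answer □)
Step 0: [q0]1001 (head at position 0)
Step 1: δ(q0, 1) = (q0, 1, R)  ⊢  1[q0]001 (head at position 1)
Step 2: δ(q0, 0) = (q0, 0, R)  ⊢  10[q0]01 (head at position 2)
Step 3: δ(q0, 0) = (q0, 0, R)  ⊢  100[q0]1 (head at position 3)
Step 4: δ(q0, 1) = (q0, 1, R)  ⊢  1001[q0]□ (head at position 4)
Step 5: δ(q0, □) = (q1, □, L)  ⊢  100[q1]1□ (head at position 3)
Step 6: δ(q1, 1) = (q1, 0, L)  ⊢  10[q1]00□ (head at position 2)
Step 7: δ(q1, 0) = (q2, 1, L)  ⊢  1[q2]010□ (head at position 1)
Step 8: δ(q2, 0) = (q2, 0, L)  ⊢  [q2]1010□ (head at position 0)
Step 9: δ(q2, 1) = (q2, 1, L)  ⊢  [q2]□1010□ (head at position -1)
Step 10: δ(q2, □) = (qA, □, R)  ⊢  □[qA]1010□ (head at position 0)
The machine is in qA, so it halts and accepts.
Tape content when halted (ignoring surrounding blanks): 1010

Final answer: Output: 1010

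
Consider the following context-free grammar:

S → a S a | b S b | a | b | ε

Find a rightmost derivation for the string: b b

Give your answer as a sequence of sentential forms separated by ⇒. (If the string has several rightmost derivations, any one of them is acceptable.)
Start with S.
Step 1: the rightmost non-terminal is S; apply S → b S b:  b S b
Step 2: the rightmost non-terminal is S; apply S → ε:  b b

Final answer: S ⇒ b S b ⇒ b b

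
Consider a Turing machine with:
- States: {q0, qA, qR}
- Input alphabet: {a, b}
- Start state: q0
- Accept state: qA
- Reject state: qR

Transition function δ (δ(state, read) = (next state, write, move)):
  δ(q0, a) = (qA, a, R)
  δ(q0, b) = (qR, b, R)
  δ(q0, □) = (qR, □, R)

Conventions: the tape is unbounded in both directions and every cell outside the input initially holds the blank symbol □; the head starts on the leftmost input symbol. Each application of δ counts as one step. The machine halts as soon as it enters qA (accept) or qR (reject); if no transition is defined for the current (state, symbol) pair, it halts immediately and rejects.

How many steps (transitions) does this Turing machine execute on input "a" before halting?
Step 0: [q0]a (head at position 0)
Step 1: δ(q0, a) = (qA, a, R)  ⊢  a[qA]□ (head at position 1)
The machine is in qA, so it halts and accepts.
Number of transitions executed: 1.

Final answer: 1 steps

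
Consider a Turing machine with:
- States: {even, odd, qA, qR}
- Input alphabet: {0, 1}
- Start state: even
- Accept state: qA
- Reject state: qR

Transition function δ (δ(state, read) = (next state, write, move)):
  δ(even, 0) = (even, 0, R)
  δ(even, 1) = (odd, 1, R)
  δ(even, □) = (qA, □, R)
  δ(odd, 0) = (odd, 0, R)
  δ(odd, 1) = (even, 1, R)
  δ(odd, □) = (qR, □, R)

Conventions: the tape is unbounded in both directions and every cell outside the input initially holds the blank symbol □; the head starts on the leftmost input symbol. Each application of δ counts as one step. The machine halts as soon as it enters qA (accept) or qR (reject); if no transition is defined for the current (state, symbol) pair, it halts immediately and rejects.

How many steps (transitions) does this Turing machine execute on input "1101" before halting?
Step 0: [even]1101 (head at position 0)
Step 1: δ(even, 1) = (odd, 1, R)  ⊢  1[odd]101 (head at position 1)
Step 2: δ(odd, 1) = (even, 1, R)  ⊢  11[even]01 (head at position 2)
Step 3: δ(even, 0) = (even, 0, R)  ⊢  110[even]1 (head at position 3)
Step 4: δ(even, 1) = (odd, 1, R)  ⊢  1101[odd]□ (head at position 4)
Step 5: δ(odd, □) = (qR, □, R)  ⊢  1101□[qR]□ (head at position 5)
The machine is in qR, so it halts and rejects.
Number of transitions executed: 5.

Final answer: 5 steps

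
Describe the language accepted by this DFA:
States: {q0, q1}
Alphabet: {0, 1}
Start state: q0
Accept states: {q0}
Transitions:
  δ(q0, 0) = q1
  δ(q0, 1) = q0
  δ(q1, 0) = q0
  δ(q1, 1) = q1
Analyzing the DFA structure:
Start state: q0
Accept states: {q0}
Interpreting what each state remembers (checking against the transitions):
  q0: an even number of 0s has been read so far
  q1: an odd number of 0s has been read so far
  δ(q0, 0): in q0 (an even number of 0s has been read so far), after reading 0 we have: an odd number of 0s has been read so far → q1
  δ(q0, 1): in q0 (an even number of 0s has been read so far), after reading 1 we have: an even number of 0s has been read so far → q0
  δ(q1, 0): in q1 (an odd number of 0s has been read so far), after reading 0 we have: an even number of 0s has been read so far → q0
  δ(q1, 1): in q1 (an odd number of 0s has been read so far), after reading 1 we have: an odd number of 0s has been read so far → q1
A string is accepted iff it ends in {q0}, i.e. an even number of 0s has been read so far.
Language: All binary strings with an even number of 0s

Final answer: All binary strings with an even number of 0s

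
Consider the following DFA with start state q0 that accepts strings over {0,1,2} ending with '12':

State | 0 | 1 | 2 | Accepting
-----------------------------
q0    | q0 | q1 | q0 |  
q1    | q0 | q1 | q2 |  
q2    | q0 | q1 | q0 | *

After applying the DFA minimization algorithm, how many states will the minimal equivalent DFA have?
All 3 states are reachable from q0, so none can be removed as unreachable.
Table-filling: first mark every (accepting, non-accepting) pair as distinguishable (accepting: {q2}; non-accepting: {q0, q1}).
Round 1: (q0, q1) on '2' go to q0 and q2, already distinguishable → mark.
Every pair of states is distinguishable, so the DFA is already minimal.
Equivalence classes: {q0}, {q1}, {q2} → 3 states.

Final answer: 3 states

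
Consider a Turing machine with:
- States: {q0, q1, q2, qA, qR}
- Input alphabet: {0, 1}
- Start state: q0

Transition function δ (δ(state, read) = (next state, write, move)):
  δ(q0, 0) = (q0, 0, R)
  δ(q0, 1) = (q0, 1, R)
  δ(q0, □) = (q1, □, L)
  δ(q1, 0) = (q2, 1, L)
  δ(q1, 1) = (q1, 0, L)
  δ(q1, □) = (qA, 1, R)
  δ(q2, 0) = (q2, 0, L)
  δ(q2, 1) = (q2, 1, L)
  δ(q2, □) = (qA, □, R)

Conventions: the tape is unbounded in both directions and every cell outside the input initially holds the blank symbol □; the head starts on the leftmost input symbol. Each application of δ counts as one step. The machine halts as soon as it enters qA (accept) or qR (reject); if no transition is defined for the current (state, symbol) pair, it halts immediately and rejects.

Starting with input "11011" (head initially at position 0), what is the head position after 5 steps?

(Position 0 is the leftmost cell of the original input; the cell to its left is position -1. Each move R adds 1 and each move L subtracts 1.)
Step 0: [q0]11011 (head at position 0)
Step 1: δ(q0, 1) = (q0, 1, R)  ⊢  1[q0]1011 (head at position 1)
Step 2: δ(q0, 1) = (q0, 1, R)  ⊢  11[q0]011 (head at position 2)
Step 3: δ(q0, 0) = (q0, 0, R)  ⊢  110[q0]11 (head at position 3)
Step 4: δ(q0, 1) = (q0, 1, R)  ⊢  1101[q0]1 (head at position 4)
Step 5: δ(q0, 1) = (q0, 1, R)  ⊢  11011[q0]□ (head at position 5)
Head position after 5 steps: 5

Final answer: Position 5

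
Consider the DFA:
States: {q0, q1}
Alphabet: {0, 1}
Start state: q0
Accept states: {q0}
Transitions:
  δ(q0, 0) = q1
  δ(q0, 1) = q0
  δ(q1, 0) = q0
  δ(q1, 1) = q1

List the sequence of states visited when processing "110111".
Starting at q0
Read '1': q0 -> q0
Read '1': q0 -> q0
Read '0': q0 -> q1
Read '1': q1 -> q1
Read '1': q1 -> q1
Read '1': q1 -> q1

Final answer: q0 -> q0 -> q0 -> q1 -> q1 -> q1 -> q1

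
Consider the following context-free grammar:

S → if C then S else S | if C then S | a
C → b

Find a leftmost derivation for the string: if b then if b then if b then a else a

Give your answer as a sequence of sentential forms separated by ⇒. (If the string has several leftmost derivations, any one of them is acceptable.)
Start with S.
Step 1: the leftmost non-terminal is S; apply S → if C then S:  if C then S
Step 2: the leftmost non-terminal is C; apply C → b:  if b then S
Step 3: the leftmost non-terminal is S; apply S → if C then S else S:  if b then if C then S else S
Step 4: the leftmost non-terminal is C; apply C → b:  if b then if b then S else S
Step 5: the leftmost non-terminal is S; apply S → if C then S:  if b then if b then if C then S else S
Step 6: the leftmost non-terminal is C; apply C → b:  if b then if b then if b then S else S
Step 7: the leftmost non-terminal is S; apply S → a:  if b then if b then if b then a else S
Step 8: the leftmost non-terminal is S; apply S → a:  if b then if b then if b then a else a

Final answer: S ⇒ if C then S ⇒ if b then S ⇒ if b then if C then S else S ⇒ if b then if b then S else S ⇒ if b then if b then if C then S else S ⇒ if b then if b then if b then S else S ⇒ if b then if b then if b then a else S ⇒ if b then if b then if b then a else a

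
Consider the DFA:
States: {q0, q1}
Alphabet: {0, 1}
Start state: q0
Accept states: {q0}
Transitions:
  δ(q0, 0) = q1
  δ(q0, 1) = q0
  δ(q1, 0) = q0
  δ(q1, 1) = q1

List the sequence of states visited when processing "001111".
Starting at q0
Read '0': q0 -> q1
Read '0': q1 -> q0
Read '1': q0 -> q0
Read '1': q0 -> q0
Read '1': q0 -> q0
Read '1': q0 -> q0

Final answer: q0 -> q1 -> q0 -> q0 -> q0 -> q0 -> q0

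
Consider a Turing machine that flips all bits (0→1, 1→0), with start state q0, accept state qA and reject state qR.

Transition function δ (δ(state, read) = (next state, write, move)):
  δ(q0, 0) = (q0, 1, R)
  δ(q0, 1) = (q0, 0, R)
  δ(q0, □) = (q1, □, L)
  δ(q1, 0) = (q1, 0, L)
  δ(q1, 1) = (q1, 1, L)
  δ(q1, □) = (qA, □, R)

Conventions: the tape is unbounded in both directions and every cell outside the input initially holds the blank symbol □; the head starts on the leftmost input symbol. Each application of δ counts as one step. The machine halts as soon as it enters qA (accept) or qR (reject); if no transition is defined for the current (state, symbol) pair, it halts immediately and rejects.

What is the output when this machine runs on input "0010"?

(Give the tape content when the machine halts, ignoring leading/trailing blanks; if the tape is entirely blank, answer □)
Step 0: [q0]0010 (head at position 0)
Step 1: δ(q0, 0) = (q0, 1, R)  ⊢  1[q0]010 (head at position 1)
Step 2: δ(q0, 0) = (q0, 1, R)  ⊢  11[q0]10 (head at position 2)
Step 3: δ(q0, 1) = (q0, 0, R)  ⊢  110[q0]0 (head at position 3)
Step 4: δ(q0, 0) = (q0, 1, R)  ⊢  1101[q0]□ (head at position 4)
Step 5: δ(q0, □) = (q1, □, L)  ⊢  110[q1]1□ (head at position 3)
Step 6: δ(q1, 1) = (q1, 1, L)  ⊢  11[q1]01□ (head at position 2)
Step 7: δ(q1, 0) = (q1, 0, L)  ⊢  1[q1]101□ (head at position 1)
Step 8: δ(q1, 1) = (q1, 1, L)  ⊢  [q1]1101□ (head at position 0)
Step 9: δ(q1, 1) = (q1, 1, L)  ⊢  [q1]□1101□ (head at position -1)
Step 10: δ(q1, □) = (qA, □, R)  ⊢  □[qA]1101□ (head at position 0)
The machine is in qA, so it halts and accepts.
Tape content when halted (ignoring surrounding blanks): 1101

Final answer: Output: 1101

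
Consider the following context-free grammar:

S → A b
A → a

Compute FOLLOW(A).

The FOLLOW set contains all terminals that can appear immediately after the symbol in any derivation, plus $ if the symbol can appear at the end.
A occurs only in S → A b, where it is immediately followed by the terminal b. So FOLLOW(A) = {b}.

Final answer: {b}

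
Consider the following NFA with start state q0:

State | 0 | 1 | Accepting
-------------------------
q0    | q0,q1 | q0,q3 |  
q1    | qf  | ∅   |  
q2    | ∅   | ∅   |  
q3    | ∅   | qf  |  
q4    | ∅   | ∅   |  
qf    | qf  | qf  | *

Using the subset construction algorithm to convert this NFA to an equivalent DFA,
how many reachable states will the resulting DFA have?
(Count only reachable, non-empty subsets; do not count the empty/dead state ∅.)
Start subset: {q0}
{q0}: on 0 → {q0, q1}, on 1 → {q0, q3}
{q0, q1}: on 0 → {q0, q1, qf}, on 1 → {q0, q3}
{q0, q3}: on 0 → {q0, q1}, on 1 → {q0, q3, qf}
{q0, q1, qf}: on 0 → {q0, q1, qf}, on 1 → {q0, q3, qf}
{q0, q3, qf}: on 0 → {q0, q1, qf}, on 1 → {q0, q3, qf}
Reachable non-empty subsets: {q0}, {q0, q1}, {q0, q3}, {q0, q1, qf}, {q0, q3, qf} — 5 in total.

Final answer: 5 states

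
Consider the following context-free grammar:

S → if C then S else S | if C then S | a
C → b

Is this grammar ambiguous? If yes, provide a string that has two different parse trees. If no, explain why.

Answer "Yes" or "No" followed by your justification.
The 'dangling else' can attach to either if. Two leftmost derivations of  if b then if b then a else a:
  (1) S ⇒ if C then S else S ⇒ if b then S else S ⇒ if b then if C then S else S ⇒ if b then if b then S else S ⇒ if b then if b then a else S ⇒ if b then if b then a else a   (else belongs to the outer if)
  (2) S ⇒ if C then S ⇒ if b then S ⇒ if b then if C then S else S ⇒ if b then if b then S else S ⇒ if b then if b then a else S ⇒ if b then if b then a else a   (else belongs to the inner if)
Two distinct parse trees for the same string, so the grammar is ambiguous.

Final answer: Yes - the string 'if b then if b then a else a' has two distinct leftmost derivations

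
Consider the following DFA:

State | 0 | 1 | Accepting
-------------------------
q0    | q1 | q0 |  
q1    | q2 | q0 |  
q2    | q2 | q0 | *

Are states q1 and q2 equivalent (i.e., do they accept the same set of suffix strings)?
Try the suffix ε (the empty string).
From q1: q1 — not accepting.
From q2: q2 — accepting.
The two states disagree on this suffix, so they are not equivalent.

Final answer: No. Distinguishing string: ε (the empty string) - accepted from q2 but not from q1.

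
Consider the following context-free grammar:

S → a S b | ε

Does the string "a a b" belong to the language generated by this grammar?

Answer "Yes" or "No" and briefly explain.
Every derivation applies S → a S b some number n of times and then S → ε, producing a^n b^n with equally many a's and b's. The string a a b has two a's but only one b, so it cannot be derived.

Final answer: No - no valid derivation exists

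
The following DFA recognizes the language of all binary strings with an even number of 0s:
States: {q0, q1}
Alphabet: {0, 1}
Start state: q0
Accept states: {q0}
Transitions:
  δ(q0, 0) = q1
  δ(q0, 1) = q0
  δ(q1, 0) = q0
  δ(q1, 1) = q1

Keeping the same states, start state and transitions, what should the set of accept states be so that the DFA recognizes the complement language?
The DFA is complete (every state has a transition on every symbol), so the complement
is recognized by the same DFA with accepting and non-accepting states swapped.
Original accept states: {q0}
Complement accept states = All states - Original accept states
= {q0, q1} - {q0}
= {q1}
Complement language: strings with an ODD number of 0s

Final answer: {q1}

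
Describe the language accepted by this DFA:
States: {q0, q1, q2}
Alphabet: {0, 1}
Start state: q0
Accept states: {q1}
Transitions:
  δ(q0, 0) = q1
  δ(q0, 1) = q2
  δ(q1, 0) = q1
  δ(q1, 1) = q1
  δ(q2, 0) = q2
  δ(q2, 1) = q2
Analyzing the DFA structure:
Start state: q0
Accept states: {q1}
Interpreting what each state remembers (checking against the transitions):
  q0: nothing has been read yet
  q1: the first symbol was 0
  q2: the first symbol was 1 (trap state)
  δ(q0, 0): in q0 (nothing has been read yet), after reading 0 we have: the first symbol was 0 → q1
  δ(q0, 1): in q0 (nothing has been read yet), after reading 1 we have: the first symbol was 1 (trap state) → q2
  δ(q1, 0): in q1 (the first symbol was 0), after reading 0 we have: the first symbol was 0 → q1
  δ(q1, 1): in q1 (the first symbol was 0), after reading 1 we have: the first symbol was 0 → q1
  δ(q2, 0): in q2 (the first symbol was 1 (trap state)), after reading 0 we have: the first symbol was 1 (trap state) → q2
  δ(q2, 1): in q2 (the first symbol was 1 (trap state)), after reading 1 we have: the first symbol was 1 (trap state) → q2
A string is accepted iff it ends in {q1}, i.e. the first symbol was 0.
Language: All binary strings starting with 0

Final answer: All binary strings starting with 0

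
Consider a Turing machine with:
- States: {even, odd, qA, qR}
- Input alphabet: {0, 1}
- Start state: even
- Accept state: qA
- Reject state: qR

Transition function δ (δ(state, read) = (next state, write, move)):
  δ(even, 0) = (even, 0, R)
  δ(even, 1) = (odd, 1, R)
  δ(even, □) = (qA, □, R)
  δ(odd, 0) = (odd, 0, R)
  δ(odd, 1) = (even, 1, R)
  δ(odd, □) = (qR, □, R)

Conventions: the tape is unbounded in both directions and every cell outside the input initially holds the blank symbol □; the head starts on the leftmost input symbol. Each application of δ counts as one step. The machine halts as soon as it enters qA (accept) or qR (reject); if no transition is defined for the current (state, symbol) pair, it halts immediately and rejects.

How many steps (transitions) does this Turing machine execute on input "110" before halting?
Step 0: [even]110 (head at position 0)
Step 1: δ(even, 1) = (odd, 1, R)  ⊢  1[odd]10 (head at position 1)
Step 2: δ(odd, 1) = (even, 1, R)  ⊢  11[even]0 (head at position 2)
Step 3: δ(even, 0) = (even, 0, R)  ⊢  110[even]□ (head at position 3)
Step 4: δ(even, □) = (qA, □, R)  ⊢  110□[qA]□ (head at position 4)
The machine is in qA, so it halts and accepts.
Number of transitions executed: 4.

Final answer: 4 steps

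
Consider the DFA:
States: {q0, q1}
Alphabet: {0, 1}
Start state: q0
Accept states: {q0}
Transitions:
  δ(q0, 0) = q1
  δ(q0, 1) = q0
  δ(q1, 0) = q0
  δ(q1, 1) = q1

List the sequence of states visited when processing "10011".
Starting at q0
Read '1': q0 -> q0
Read '0': q0 -> q1
Read '0': q1 -> q0
Read '1': q0 -> q0
Read '1': q0 -> q0

Final answer: q0 -> q0 -> q1 -> q0 -> q0 -> q0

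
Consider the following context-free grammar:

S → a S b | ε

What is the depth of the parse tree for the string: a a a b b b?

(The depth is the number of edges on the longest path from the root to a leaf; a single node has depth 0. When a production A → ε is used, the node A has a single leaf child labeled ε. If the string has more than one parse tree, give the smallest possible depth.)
The only parse tree applies S → a S b 3 times (once per matching a…b pair) and then S → ε.
The S nodes sit at depths 0, 1, …, 3; the innermost S (depth 3) has the single child ε at depth 4.
The terminal leaves a, b are at depths 1..3, so the longest root-to-leaf path is S → S → … → S → ε with 4 edges.
Depth = 4.

Final answer: 4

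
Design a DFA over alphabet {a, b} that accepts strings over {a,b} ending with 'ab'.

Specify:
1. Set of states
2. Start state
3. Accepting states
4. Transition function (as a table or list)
One valid DFA (any DFA recognizing the same language is acceptable):
States: {q0, q1, q2}
Start: q0
Accepting: {q2}
Transitions (accepting states marked with *):
State | a | b | Accepting
-------------------------
q0    | q1 | q0 |  
q1    | q1 | q2 |  
q2    | q1 | q0 | *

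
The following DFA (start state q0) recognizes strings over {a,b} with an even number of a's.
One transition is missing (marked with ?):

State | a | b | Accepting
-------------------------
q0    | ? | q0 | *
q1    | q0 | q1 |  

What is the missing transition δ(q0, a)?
q1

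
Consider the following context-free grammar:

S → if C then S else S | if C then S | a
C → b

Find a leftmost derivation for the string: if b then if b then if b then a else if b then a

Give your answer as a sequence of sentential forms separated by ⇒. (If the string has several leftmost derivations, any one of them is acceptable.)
Start with S.
Step 1: the leftmost non-terminal is S; apply S → if C then S:  if C then S
Step 2: the leftmost non-terminal is C; apply C → b:  if b then S
Step 3: the leftmost non-terminal is S; apply S → if C then S else S:  if b then if C then S else S
Step 4: the leftmost non-terminal is C; apply C → b:  if b then if b then S else S
Step 5: the leftmost non-terminal is S; apply S → if C then S:  if b then if b then if C then S else S
Step 6: the leftmost non-terminal is C; apply C → b:  if b then if b then if b then S else S
Step 7: the leftmost non-terminal is S; apply S → a:  if b then if b then if b then a else S
Step 8: the leftmost non-terminal is S; apply S → if C then S:  if b then if b then if b then a else if C then S
Step 9: the leftmost non-terminal is C; apply C → b:  if b then if b then if b then a else if b then S
Step 10: the leftmost non-terminal is S; apply S → a:  if b then if b then if b then a else if b then a

Final answer: S ⇒ if C then S ⇒ if b then S ⇒ if b then if C then S else S ⇒ if b then if b then S else S ⇒ if b then if b then if C then S else S ⇒ if b then if b then if b then S else S ⇒ if b then if b then if b then a else S ⇒ if b then if b then if b then a else if C then S ⇒ if b then if b then if b then a else if b then S ⇒ if b then if b then if b then a else if b then a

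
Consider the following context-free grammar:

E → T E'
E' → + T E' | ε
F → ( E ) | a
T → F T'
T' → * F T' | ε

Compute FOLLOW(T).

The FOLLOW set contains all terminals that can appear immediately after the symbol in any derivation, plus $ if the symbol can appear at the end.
Useful FIRST sets: FIRST(E') = {+, ε}, FIRST(T') = {*, ε} (both E' and T' are nullable).
FOLLOW(E): E is the start symbol → $; E appears in F → ( E ) followed by ')' → FOLLOW(E) = {), $}.
FOLLOW(E'): E' appears at the right end of E → T E' and of E' → + T E', so FOLLOW(E') ⊇ FOLLOW(E) (the second occurrence adds nothing new). FOLLOW(E') = {), $}.
FOLLOW(T): in E → T E' and E' → + T E', T is followed by E': add FIRST(E') minus ε = {+}; since E' is nullable, also add FOLLOW(E) and FOLLOW(E') = {), $}. FOLLOW(T) = {+, ), $}.

Final answer: {$, ), +}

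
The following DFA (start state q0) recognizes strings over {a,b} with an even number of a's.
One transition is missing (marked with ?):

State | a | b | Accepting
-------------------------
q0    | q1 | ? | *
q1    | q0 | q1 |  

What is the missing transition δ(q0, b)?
q0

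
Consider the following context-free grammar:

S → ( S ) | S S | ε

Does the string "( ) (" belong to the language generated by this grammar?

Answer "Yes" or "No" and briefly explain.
Each production adds parentheses only in matched pairs (S → ( S )) or none at all, so every derived string has equally many '(' and ')'. The string ( ) ( has two '(' and one ')', so it cannot be derived.

Final answer: No - no valid derivation exists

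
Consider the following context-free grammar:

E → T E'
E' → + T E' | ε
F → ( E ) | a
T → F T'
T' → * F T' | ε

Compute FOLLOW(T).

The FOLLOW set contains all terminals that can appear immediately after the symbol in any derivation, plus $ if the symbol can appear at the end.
Useful FIRST sets: FIRST(E') = {+, ε}, FIRST(T') = {*, ε} (both E' and T' are nullable).
FOLLOW(E): E is the start symbol → $; E appears in F → ( E ) followed by ')' → FOLLOW(E) = {), $}.
FOLLOW(E'): E' appears at the right end of E → T E' and of E' → + T E', so FOLLOW(E') ⊇ FOLLOW(E) (the second occurrence adds nothing new). FOLLOW(E') = {), $}.
FOLLOW(T): in E → T E' and E' → + T E', T is followed by E': add FIRST(E') minus ε = {+}; since E' is nullable, also add FOLLOW(E) and FOLLOW(E') = {), $}. FOLLOW(T) = {+, ), $}.

Final answer: {$, ), +}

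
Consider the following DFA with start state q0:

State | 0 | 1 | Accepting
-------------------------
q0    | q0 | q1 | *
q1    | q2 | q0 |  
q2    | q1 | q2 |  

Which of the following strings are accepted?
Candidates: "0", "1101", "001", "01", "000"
"0": q0 → q0; q0 is accepting → accepted
"1101": q0 → q1 → q0 → q0 → q1; q1 is not accepting → rejected
"001": q0 → q0 → q0 → q1; q1 is not accepting → rejected
"01": q0 → q0 → q1; q1 is not accepting → rejected
"000": q0 → q0 → q0 → q0; q0 is accepting → accepted

Final answer: "0", "000"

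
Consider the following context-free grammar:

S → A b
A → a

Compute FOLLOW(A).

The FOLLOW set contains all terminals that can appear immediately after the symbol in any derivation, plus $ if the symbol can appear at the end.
A occurs only in S → A b, where it is immediately followed by the terminal b. So FOLLOW(A) = {b}.

Final answer: {b}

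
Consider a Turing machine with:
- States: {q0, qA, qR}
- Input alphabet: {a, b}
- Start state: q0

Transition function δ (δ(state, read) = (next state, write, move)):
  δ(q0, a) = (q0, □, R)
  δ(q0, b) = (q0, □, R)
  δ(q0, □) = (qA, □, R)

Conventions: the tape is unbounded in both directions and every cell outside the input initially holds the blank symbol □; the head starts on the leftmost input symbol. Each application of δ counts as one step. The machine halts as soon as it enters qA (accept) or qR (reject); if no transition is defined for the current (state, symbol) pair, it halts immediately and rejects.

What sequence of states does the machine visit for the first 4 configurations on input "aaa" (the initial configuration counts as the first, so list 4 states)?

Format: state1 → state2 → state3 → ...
Step 0: [q0]aaa (head at position 0)
Step 1: δ(q0, a) = (q0, □, R)  ⊢  □[q0]aa (head at position 1)
Step 2: δ(q0, a) = (q0, □, R)  ⊢  □□[q0]a (head at position 2)
Step 3: δ(q0, a) = (q0, □, R)  ⊢  □□□[q0]□ (head at position 3)
Reading off the states of these 4 configurations: q0 → q0 → q0 → q0

Final answer: q0 → q0 → q0 → q0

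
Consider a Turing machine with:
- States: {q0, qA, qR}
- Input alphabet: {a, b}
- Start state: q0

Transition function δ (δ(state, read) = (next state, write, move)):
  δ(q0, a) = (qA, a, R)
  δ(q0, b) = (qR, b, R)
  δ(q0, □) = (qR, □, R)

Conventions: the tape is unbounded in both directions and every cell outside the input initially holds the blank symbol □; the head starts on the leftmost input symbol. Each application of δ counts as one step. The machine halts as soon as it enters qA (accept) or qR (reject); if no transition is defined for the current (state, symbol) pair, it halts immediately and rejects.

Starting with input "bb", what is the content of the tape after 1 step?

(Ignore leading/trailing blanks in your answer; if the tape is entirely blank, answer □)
Step 0: [q0]bb (head at position 0)
Step 1: δ(q0, b) = (qR, b, R)  ⊢  b[qR]b (head at position 1)
Tape after 1 step (ignoring surrounding blanks): bb

Final answer: Tape: bb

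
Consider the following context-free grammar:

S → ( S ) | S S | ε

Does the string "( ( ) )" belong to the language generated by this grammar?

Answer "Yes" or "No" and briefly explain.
A derivation exists: S ⇒ ( S ) ⇒ ( ( S ) ) ⇒ ( ( ) ) (using S → ( S ) twice, then S → ε).

Final answer: Yes - a valid derivation exists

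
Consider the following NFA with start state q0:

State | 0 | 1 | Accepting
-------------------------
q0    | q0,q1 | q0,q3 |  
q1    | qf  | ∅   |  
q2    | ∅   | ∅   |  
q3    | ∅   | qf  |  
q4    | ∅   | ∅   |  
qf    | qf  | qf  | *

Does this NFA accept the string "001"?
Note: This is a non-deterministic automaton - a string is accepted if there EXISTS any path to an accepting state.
Track the set of states the NFA could be in: start {q0}
Read '0': {q0} → {q0, q1}
Read '0': {q0, q1} → {q0, q1, qf}
Read '1': {q0, q1, qf} → {q0, q3, qf}
Final set {q0, q3, qf} contains accepting state(s) {qf} → accepted.

Final answer: Yes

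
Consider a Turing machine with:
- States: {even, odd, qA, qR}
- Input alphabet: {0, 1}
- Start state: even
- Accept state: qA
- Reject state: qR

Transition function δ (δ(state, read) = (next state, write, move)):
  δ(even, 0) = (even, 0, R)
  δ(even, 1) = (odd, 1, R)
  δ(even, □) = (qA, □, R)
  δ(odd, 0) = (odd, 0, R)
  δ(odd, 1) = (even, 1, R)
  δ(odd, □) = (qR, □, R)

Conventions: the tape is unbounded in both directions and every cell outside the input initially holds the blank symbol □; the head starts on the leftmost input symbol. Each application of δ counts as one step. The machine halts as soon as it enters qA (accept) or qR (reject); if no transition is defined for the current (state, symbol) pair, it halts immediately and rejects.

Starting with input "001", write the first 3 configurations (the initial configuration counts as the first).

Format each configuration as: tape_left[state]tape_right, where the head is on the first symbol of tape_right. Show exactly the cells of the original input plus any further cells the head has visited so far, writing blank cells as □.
Step 0: [even]001 (head at position 0)
Step 1: δ(even, 0) = (even, 0, R)  ⊢  0[even]01 (head at position 1)
Step 2: δ(even, 0) = (even, 0, R)  ⊢  00[even]1 (head at position 2)

Final answer: [even]001 ⊢ 0[even]01 ⊢ 00[even]1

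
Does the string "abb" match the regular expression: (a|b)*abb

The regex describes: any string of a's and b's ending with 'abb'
Yes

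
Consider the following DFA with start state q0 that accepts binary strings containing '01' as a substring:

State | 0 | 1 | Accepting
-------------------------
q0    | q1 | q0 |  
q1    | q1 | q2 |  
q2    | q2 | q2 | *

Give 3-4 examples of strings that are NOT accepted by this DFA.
Any strings that end in a non-accepting state work; for example:
"10": q0 → q0 → q1; q1 is not accepting → rejected
"111": q0 → q0 → q0 → q0; q0 is not accepting → rejected
"0000": q0 → q1 → q1 → q1 → q1; q1 is not accepting → rejected
"1111": q0 → q0 → q0 → q0 → q0; q0 is not accepting → rejected

Final answer: "10", "111", "0000", "1111"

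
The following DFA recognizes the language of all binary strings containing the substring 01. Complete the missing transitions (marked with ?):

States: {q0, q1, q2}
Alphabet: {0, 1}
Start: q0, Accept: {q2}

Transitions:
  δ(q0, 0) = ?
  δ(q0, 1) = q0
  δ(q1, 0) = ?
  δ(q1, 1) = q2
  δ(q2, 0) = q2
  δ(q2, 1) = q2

What each state remembers (consistent with the given transitions and accept states):
  q0: 01 not seen yet and the last symbol was not 0
  q1: 01 not seen yet and the last symbol was 0
  q2: the substring 01 has already been seen
Filling in the missing entries:
  δ(q0, 0): in q0 (01 not seen yet and the last symbol was not 0), after reading 0 we have: 01 not seen yet and the last symbol was 0 → q1
  δ(q1, 0): in q1 (01 not seen yet and the last symbol was 0), after reading 0 we have: 01 not seen yet and the last symbol was 0 → q1

Final answer: δ(q0, 0) = q1; δ(q1, 0) = q1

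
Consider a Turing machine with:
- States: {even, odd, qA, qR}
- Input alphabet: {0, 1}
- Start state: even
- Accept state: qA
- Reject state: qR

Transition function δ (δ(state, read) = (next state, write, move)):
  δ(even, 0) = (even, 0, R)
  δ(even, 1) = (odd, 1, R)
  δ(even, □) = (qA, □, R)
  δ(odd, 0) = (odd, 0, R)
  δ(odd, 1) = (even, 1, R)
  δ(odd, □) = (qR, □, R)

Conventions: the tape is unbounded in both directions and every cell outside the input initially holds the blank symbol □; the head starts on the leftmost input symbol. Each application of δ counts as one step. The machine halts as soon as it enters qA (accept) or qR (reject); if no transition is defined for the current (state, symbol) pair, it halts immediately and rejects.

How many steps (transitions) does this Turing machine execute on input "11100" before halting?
Step 0: [even]11100 (head at position 0)
Step 1: δ(even, 1) = (odd, 1, R)  ⊢  1[odd]1100 (head at position 1)
Step 2: δ(odd, 1) = (even, 1, R)  ⊢  11[even]100 (head at position 2)
Step 3: δ(even, 1) = (odd, 1, R)  ⊢  111[odd]00 (head at position 3)
Step 4: δ(odd, 0) = (odd, 0, R)  ⊢  1110[odd]0 (head at position 4)
Step 5: δ(odd, 0) = (odd, 0, R)  ⊢  11100[odd]□ (head at position 5)
Step 6: δ(odd, □) = (qR, □, R)  ⊢  11100□[qR]□ (head at position 6)
The machine is in qR, so it halts and rejects.
Number of transitions executed: 6.

Final answer: 6 steps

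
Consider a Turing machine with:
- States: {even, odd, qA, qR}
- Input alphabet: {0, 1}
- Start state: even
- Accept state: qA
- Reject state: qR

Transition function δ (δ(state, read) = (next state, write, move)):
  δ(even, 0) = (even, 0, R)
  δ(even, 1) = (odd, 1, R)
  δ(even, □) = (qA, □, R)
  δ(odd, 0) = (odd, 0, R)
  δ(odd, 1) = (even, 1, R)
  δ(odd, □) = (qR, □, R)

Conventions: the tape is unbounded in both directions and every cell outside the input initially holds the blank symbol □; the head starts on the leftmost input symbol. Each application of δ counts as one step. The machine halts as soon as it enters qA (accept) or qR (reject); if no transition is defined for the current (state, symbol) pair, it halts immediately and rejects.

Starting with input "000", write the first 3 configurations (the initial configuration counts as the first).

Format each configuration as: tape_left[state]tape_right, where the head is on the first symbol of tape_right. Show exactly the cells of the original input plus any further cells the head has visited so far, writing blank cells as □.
Step 0: [even]000 (head at position 0)
Step 1: δ(even, 0) = (even, 0, R)  ⊢  0[even]00 (head at position 1)
Step 2: δ(even, 0) = (even, 0, R)  ⊢  00[even]0 (head at position 2)

Final answer: [even]000 ⊢ 0[even]00 ⊢ 00[even]0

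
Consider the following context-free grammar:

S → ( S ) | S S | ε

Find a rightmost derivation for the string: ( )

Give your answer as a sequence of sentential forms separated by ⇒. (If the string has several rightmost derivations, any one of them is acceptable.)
Start with S.
Step 1: the rightmost non-terminal is S; apply S → ( S ):  ( S )
Step 2: the rightmost non-terminal is S; apply S → ε:  ( )

Final answer: S ⇒ ( S ) ⇒ ( )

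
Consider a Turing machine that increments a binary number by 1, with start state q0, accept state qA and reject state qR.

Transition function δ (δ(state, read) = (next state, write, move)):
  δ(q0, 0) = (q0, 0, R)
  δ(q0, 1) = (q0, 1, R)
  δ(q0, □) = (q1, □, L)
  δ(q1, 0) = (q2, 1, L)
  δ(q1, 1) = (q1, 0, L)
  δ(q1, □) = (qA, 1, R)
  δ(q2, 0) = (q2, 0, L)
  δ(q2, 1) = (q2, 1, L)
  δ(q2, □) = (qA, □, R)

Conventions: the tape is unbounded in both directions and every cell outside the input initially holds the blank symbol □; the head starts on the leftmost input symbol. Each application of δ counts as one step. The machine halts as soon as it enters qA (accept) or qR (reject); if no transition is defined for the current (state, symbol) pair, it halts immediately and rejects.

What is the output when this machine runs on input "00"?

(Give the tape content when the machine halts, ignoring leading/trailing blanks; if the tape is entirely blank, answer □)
Step 0: [q0]00 (head at position 0)
Step 1: δ(q0, 0) = (q0, 0, R)  ⊢  0[q0]0 (head at position 1)
Step 2: δ(q0, 0) = (q0, 0, R)  ⊢  00[q0]□ (head at position 2)
Step 3: δ(q0, □) = (q1, □, L)  ⊢  0[q1]0□ (head at position 1)
Step 4: δ(q1, 0) = (q2, 1, L)  ⊢  [q2]01□ (head at position 0)
Step 5: δ(q2, 0) = (q2, 0, L)  ⊢  [q2]□01□ (head at position -1)
Step 6: δ(q2, □) = (qA, □, R)  ⊢  □[qA]01□ (head at position 0)
The machine is in qA, so it halts and accepts.
Tape content when halted (ignoring surrounding blanks): 01

Final answer: Output: 01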